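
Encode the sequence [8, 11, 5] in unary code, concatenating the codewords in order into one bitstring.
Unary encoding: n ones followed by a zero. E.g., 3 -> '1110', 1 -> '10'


Encode each number as n ones followed by a terminating 0:
  8 -> 111111110 (9 bits)
  11 -> 111111111110 (12 bits)
  5 -> 111110 (6 bits)
Total length = 9 + 12 + 6 = 27 bits.

Unary([8, 11, 5]) = 111111110111111111110111110 (27 bits)


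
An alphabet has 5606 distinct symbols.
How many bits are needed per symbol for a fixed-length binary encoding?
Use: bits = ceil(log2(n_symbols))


log2(5606) = 12.4528
Bracket: 2^12 = 4096 < 5606 <= 2^13 = 8192
So ceil(log2(5606)) = 13

bits = ceil(log2(5606)) = ceil(12.4528) = 13 bits


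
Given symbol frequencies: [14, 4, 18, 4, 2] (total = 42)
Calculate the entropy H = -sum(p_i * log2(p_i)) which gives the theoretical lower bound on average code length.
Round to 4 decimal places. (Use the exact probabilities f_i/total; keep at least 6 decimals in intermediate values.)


Per-symbol terms -p_i * log2(p_i) with p_i = f_i/42:
  p = 14/42 = 0.333333: log2(p) = -1.584963, -p*log2(p) = 0.528321
  p = 4/42 = 0.095238: log2(p) = -3.392317, -p*log2(p) = 0.323078
  p = 18/42 = 0.428571: log2(p) = -1.222392, -p*log2(p) = 0.523882
  p = 4/42 = 0.095238: log2(p) = -3.392317, -p*log2(p) = 0.323078
  p = 2/42 = 0.047619: log2(p) = -4.392317, -p*log2(p) = 0.209158
H = 0.528321 + 0.323078 + 0.523882 + 0.323078 + 0.209158 = 1.907517

H = 1.9075 bits/symbol


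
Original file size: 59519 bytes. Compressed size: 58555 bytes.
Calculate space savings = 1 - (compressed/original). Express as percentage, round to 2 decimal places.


ratio = compressed/original = 58555/59519 = 0.983803
savings = 1 - ratio = 1 - 0.983803 = 0.016197
as a percentage: 0.016197 * 100 = 1.62%

Space savings = 1 - 58555/59519 = 1.62%


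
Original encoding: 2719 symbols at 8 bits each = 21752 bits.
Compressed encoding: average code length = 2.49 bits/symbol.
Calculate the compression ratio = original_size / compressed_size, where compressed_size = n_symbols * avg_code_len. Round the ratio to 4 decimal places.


original_size = n_symbols * orig_bits = 2719 * 8 = 21752 bits
compressed_size = n_symbols * avg_code_len = 2719 * 2.49 = 6770.31 bits
ratio = original_size / compressed_size = 21752 / 6770.31 = 3.2129

Compression ratio = 3.2129


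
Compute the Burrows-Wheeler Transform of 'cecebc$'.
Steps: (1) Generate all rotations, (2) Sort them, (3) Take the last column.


Rotations (sorted):
  0: $cecebc -> last char: c
  1: bc$cece -> last char: e
  2: c$ceceb -> last char: b
  3: cebc$ce -> last char: e
  4: cecebc$ -> last char: $
  5: ebc$cec -> last char: c
  6: ecebc$c -> last char: c


BWT = cebe$cc


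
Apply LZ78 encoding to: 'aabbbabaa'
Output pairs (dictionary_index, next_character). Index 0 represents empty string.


LZ78 encoding steps:
Dictionary: {0: ''}
Step 1: w='' (idx 0), next='a' -> output (0, 'a'), add 'a' as idx 1
Step 2: w='a' (idx 1), next='b' -> output (1, 'b'), add 'ab' as idx 2
Step 3: w='' (idx 0), next='b' -> output (0, 'b'), add 'b' as idx 3
Step 4: w='b' (idx 3), next='a' -> output (3, 'a'), add 'ba' as idx 4
Step 5: w='ba' (idx 4), next='a' -> output (4, 'a'), add 'baa' as idx 5


Encoded: [(0, 'a'), (1, 'b'), (0, 'b'), (3, 'a'), (4, 'a')]


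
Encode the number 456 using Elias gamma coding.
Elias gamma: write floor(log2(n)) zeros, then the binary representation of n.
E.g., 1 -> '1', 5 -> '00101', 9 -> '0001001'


num_bits = floor(log2(456)) + 1 = 9
leading_zeros = num_bits - 1 = 8
binary(456) = 111001000

Elias gamma(456) = '00000000' + '111001000' = 00000000111001000 (17 bits)


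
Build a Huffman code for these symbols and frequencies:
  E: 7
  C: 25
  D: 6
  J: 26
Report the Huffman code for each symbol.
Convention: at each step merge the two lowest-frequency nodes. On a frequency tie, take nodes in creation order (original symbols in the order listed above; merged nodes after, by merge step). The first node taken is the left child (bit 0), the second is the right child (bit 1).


Huffman tree construction:
Step 1: Merge D(6) + E(7) = 13
Step 2: Merge (D+E)(13) + C(25) = 38
Step 3: Merge J(26) + ((D+E)+C)(38) = 64
Read each symbol's code off the tree from the root (left child = 0, right child = 1).

Codes:
  E: 101 (length 3)
  C: 11 (length 2)
  D: 100 (length 3)
  J: 0 (length 1)
Average code length: 115/64 = 1.7969 bits/symbol


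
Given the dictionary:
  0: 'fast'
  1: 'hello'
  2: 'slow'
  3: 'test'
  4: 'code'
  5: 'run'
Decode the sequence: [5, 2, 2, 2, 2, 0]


Look up each index in the dictionary:
  5 -> 'run'
  2 -> 'slow'
  2 -> 'slow'
  2 -> 'slow'
  2 -> 'slow'
  0 -> 'fast'

Decoded: "run slow slow slow slow fast"


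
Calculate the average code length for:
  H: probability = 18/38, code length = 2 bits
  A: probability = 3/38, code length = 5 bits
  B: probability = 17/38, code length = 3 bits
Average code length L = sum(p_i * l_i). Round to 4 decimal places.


Weighted contributions p_i * l_i:
  H: (18/38) * 2 = 36/38
  A: (3/38) * 5 = 15/38
  B: (17/38) * 3 = 51/38
Sum = (36 + 15 + 51)/38 = 102/38

L = 102/38 = 2.6842 bits/symbol


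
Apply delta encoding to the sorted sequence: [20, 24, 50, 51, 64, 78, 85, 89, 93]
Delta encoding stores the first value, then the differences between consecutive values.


First value: 20
Deltas:
  24 - 20 = 4
  50 - 24 = 26
  51 - 50 = 1
  64 - 51 = 13
  78 - 64 = 14
  85 - 78 = 7
  89 - 85 = 4
  93 - 89 = 4


Delta encoded: [20, 4, 26, 1, 13, 14, 7, 4, 4]


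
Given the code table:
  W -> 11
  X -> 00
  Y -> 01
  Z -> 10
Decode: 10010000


Decoding:
10 -> Z
01 -> Y
00 -> X
00 -> X


Result: ZYXX


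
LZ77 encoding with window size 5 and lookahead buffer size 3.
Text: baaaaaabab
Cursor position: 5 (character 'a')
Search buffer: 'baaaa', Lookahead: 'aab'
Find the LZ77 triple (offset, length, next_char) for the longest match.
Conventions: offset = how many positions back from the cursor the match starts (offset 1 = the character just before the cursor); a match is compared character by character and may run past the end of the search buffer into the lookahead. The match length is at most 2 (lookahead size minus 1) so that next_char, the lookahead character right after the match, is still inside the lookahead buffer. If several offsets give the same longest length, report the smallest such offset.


Try each offset into the search buffer:
  offset=1 (pos 4, char 'a'): match length 2
  offset=2 (pos 3, char 'a'): match length 2
  offset=3 (pos 2, char 'a'): match length 2
  offset=4 (pos 1, char 'a'): match length 2
  offset=5 (pos 0, char 'b'): match length 0
Longest match has length 2, found at offsets 1, 2, 3, 4; take the smallest, offset 1.
next_char = character at position 5 + 2 = 7 -> 'b'

Best match: offset=1, length=2 (matching 'aa' starting at position 4)
LZ77 triple: (1, 2, 'b')


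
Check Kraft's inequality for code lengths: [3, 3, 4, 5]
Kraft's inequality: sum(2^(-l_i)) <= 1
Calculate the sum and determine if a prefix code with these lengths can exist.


Sum = 2^(-3) + 2^(-3) + 2^(-4) + 2^(-5)
    = 0.125 + 0.125 + 0.0625 + 0.03125
    = 11/32 = 0.34375
Since 0.34375 <= 1, Kraft's inequality IS satisfied.
A prefix code with these lengths CAN exist.

Kraft sum = 0.34375. Satisfied.


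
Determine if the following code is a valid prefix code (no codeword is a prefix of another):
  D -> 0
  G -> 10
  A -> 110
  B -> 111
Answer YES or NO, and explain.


Checking each pair (does one codeword prefix another?):
  D='0' vs G='10': no prefix
  D='0' vs A='110': no prefix
  D='0' vs B='111': no prefix
  G='10' vs D='0': no prefix
  G='10' vs A='110': no prefix
  G='10' vs B='111': no prefix
  A='110' vs D='0': no prefix
  A='110' vs G='10': no prefix
  A='110' vs B='111': no prefix
  B='111' vs D='0': no prefix
  B='111' vs G='10': no prefix
  B='111' vs A='110': no prefix
No violation found over all pairs.

YES -- this is a valid prefix code. No codeword is a prefix of any other codeword.


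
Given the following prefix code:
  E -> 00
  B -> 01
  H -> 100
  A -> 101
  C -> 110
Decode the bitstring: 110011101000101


Decoding step by step:
Bits 110 -> C
Bits 01 -> B
Bits 110 -> C
Bits 100 -> H
Bits 01 -> B
Bits 01 -> B


Decoded message: CBCHBB


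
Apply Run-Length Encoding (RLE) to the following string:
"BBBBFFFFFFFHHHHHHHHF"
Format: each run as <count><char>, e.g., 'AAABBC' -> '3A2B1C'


Scanning runs left to right:
  i=0: run of 'B' x 4 -> '4B'
  i=4: run of 'F' x 7 -> '7F'
  i=11: run of 'H' x 8 -> '8H'
  i=19: run of 'F' x 1 -> '1F'

RLE = 4B7F8H1F


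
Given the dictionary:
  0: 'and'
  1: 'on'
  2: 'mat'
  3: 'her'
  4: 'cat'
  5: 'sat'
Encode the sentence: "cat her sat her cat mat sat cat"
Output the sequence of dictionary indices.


Look up each word in the dictionary:
  'cat' -> 4
  'her' -> 3
  'sat' -> 5
  'her' -> 3
  'cat' -> 4
  'mat' -> 2
  'sat' -> 5
  'cat' -> 4

Encoded: [4, 3, 5, 3, 4, 2, 5, 4]


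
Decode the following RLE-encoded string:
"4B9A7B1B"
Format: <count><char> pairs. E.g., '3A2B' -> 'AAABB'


Expanding each <count><char> pair:
  4B -> 'BBBB'
  9A -> 'AAAAAAAAA'
  7B -> 'BBBBBBB'
  1B -> 'B'

Decoded = BBBBAAAAAAAAABBBBBBBB


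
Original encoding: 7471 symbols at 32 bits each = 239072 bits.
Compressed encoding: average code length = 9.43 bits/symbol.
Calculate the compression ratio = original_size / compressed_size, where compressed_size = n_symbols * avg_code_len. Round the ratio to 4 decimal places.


original_size = n_symbols * orig_bits = 7471 * 32 = 239072 bits
compressed_size = n_symbols * avg_code_len = 7471 * 9.43 = 70451.53 bits
ratio = original_size / compressed_size = 239072 / 70451.53 = 3.3934

Compression ratio = 3.3934


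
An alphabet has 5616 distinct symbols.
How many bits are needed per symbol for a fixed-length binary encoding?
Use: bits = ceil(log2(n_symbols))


log2(5616) = 12.4553
Bracket: 2^12 = 4096 < 5616 <= 2^13 = 8192
So ceil(log2(5616)) = 13

bits = ceil(log2(5616)) = ceil(12.4553) = 13 bits


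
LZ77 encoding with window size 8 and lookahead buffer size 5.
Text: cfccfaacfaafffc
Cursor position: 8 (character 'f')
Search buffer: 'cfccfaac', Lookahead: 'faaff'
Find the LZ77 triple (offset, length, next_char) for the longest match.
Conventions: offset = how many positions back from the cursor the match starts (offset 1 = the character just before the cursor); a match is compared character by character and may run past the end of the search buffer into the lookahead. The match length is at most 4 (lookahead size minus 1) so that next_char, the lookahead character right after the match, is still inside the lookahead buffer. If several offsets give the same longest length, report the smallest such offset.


Try each offset into the search buffer:
  offset=1 (pos 7, char 'c'): match length 0
  offset=2 (pos 6, char 'a'): match length 0
  offset=3 (pos 5, char 'a'): match length 0
  offset=4 (pos 4, char 'f'): match length 3
  offset=5 (pos 3, char 'c'): match length 0
  offset=6 (pos 2, char 'c'): match length 0
  offset=7 (pos 1, char 'f'): match length 1
  offset=8 (pos 0, char 'c'): match length 0
Longest match has length 3 at offset 4.
next_char = character at position 8 + 3 = 11 -> 'f'

Best match: offset=4, length=3 (matching 'faa' starting at position 4)
LZ77 triple: (4, 3, 'f')


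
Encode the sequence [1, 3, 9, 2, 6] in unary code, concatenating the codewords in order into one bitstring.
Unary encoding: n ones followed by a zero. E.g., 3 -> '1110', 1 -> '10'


Encode each number as n ones followed by a terminating 0:
  1 -> 10 (2 bits)
  3 -> 1110 (4 bits)
  9 -> 1111111110 (10 bits)
  2 -> 110 (3 bits)
  6 -> 1111110 (7 bits)
Total length = 2 + 4 + 10 + 3 + 7 = 26 bits.

Unary([1, 3, 9, 2, 6]) = 10111011111111101101111110 (26 bits)


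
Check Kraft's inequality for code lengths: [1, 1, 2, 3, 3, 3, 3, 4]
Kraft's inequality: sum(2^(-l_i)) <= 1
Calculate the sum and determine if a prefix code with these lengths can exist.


Sum = 2^(-1) + 2^(-1) + 2^(-2) + 2^(-3) + 2^(-3) + 2^(-3) + 2^(-3) + 2^(-4)
    = 0.5 + 0.5 + 0.25 + 0.125 + 0.125 + 0.125 + 0.125 + 0.0625
    = 29/16 = 1.8125
Since 1.8125 > 1, Kraft's inequality is NOT satisfied.
A prefix code with these lengths CANNOT exist.

Kraft sum = 1.8125. Not satisfied.


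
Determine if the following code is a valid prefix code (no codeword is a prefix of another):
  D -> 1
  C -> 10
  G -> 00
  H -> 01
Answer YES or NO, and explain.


Checking each pair (does one codeword prefix another?):
  D='1' vs C='10': prefix -- VIOLATION

NO -- this is NOT a valid prefix code. D (1) is a prefix of C (10).


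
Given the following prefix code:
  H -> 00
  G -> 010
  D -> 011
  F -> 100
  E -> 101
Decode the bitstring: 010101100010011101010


Decoding step by step:
Bits 010 -> G
Bits 101 -> E
Bits 100 -> F
Bits 010 -> G
Bits 011 -> D
Bits 101 -> E
Bits 010 -> G


Decoded message: GEFGDEG


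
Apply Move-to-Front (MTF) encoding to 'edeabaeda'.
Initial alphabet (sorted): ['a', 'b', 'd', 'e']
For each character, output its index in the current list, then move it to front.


MTF encoding:
'e': index 3 in ['a', 'b', 'd', 'e'] -> ['e', 'a', 'b', 'd']
'd': index 3 in ['e', 'a', 'b', 'd'] -> ['d', 'e', 'a', 'b']
'e': index 1 in ['d', 'e', 'a', 'b'] -> ['e', 'd', 'a', 'b']
'a': index 2 in ['e', 'd', 'a', 'b'] -> ['a', 'e', 'd', 'b']
'b': index 3 in ['a', 'e', 'd', 'b'] -> ['b', 'a', 'e', 'd']
'a': index 1 in ['b', 'a', 'e', 'd'] -> ['a', 'b', 'e', 'd']
'e': index 2 in ['a', 'b', 'e', 'd'] -> ['e', 'a', 'b', 'd']
'd': index 3 in ['e', 'a', 'b', 'd'] -> ['d', 'e', 'a', 'b']
'a': index 2 in ['d', 'e', 'a', 'b'] -> ['a', 'd', 'e', 'b']


Output: [3, 3, 1, 2, 3, 1, 2, 3, 2]


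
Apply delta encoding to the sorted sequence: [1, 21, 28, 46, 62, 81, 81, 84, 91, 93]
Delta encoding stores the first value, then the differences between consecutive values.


First value: 1
Deltas:
  21 - 1 = 20
  28 - 21 = 7
  46 - 28 = 18
  62 - 46 = 16
  81 - 62 = 19
  81 - 81 = 0
  84 - 81 = 3
  91 - 84 = 7
  93 - 91 = 2


Delta encoded: [1, 20, 7, 18, 16, 19, 0, 3, 7, 2]


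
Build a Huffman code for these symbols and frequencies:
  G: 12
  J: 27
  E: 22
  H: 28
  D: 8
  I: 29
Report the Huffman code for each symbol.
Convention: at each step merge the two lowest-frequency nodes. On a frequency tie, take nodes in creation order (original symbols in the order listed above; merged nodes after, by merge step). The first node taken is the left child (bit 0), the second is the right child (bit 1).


Huffman tree construction:
Step 1: Merge D(8) + G(12) = 20
Step 2: Merge (D+G)(20) + E(22) = 42
Step 3: Merge J(27) + H(28) = 55
Step 4: Merge I(29) + ((D+G)+E)(42) = 71
Step 5: Merge (J+H)(55) + (I+((D+G)+E))(71) = 126
Read each symbol's code off the tree from the root (left child = 0, right child = 1).

Codes:
  G: 1101 (length 4)
  J: 00 (length 2)
  E: 111 (length 3)
  H: 01 (length 2)
  D: 1100 (length 4)
  I: 10 (length 2)
Average code length: 314/126 = 2.4921 bits/symbol


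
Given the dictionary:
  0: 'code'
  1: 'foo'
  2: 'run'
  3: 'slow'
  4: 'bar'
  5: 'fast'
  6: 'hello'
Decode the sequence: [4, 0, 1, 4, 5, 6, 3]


Look up each index in the dictionary:
  4 -> 'bar'
  0 -> 'code'
  1 -> 'foo'
  4 -> 'bar'
  5 -> 'fast'
  6 -> 'hello'
  3 -> 'slow'

Decoded: "bar code foo bar fast hello slow"


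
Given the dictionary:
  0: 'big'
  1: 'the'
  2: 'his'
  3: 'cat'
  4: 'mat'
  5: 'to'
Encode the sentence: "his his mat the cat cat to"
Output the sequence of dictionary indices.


Look up each word in the dictionary:
  'his' -> 2
  'his' -> 2
  'mat' -> 4
  'the' -> 1
  'cat' -> 3
  'cat' -> 3
  'to' -> 5

Encoded: [2, 2, 4, 1, 3, 3, 5]


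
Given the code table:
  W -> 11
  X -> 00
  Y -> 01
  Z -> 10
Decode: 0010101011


Decoding:
00 -> X
10 -> Z
10 -> Z
10 -> Z
11 -> W


Result: XZZZW


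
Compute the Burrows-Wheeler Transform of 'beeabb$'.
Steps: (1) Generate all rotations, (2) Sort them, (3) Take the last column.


Rotations (sorted):
  0: $beeabb -> last char: b
  1: abb$bee -> last char: e
  2: b$beeab -> last char: b
  3: bb$beea -> last char: a
  4: beeabb$ -> last char: $
  5: eabb$be -> last char: e
  6: eeabb$b -> last char: b


BWT = beba$eb


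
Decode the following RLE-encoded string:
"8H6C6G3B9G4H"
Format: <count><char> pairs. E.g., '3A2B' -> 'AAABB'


Expanding each <count><char> pair:
  8H -> 'HHHHHHHH'
  6C -> 'CCCCCC'
  6G -> 'GGGGGG'
  3B -> 'BBB'
  9G -> 'GGGGGGGGG'
  4H -> 'HHHH'

Decoded = HHHHHHHHCCCCCCGGGGGGBBBGGGGGGGGGHHHH


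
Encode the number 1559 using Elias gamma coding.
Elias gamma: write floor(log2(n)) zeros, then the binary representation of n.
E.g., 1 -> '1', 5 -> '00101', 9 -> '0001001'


num_bits = floor(log2(1559)) + 1 = 11
leading_zeros = num_bits - 1 = 10
binary(1559) = 11000010111

Elias gamma(1559) = '0000000000' + '11000010111' = 000000000011000010111 (21 bits)


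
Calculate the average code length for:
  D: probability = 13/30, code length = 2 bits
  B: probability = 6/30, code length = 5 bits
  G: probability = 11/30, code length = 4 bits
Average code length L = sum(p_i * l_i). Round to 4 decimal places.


Weighted contributions p_i * l_i:
  D: (13/30) * 2 = 26/30
  B: (6/30) * 5 = 30/30
  G: (11/30) * 4 = 44/30
Sum = (26 + 30 + 44)/30 = 100/30

L = 100/30 = 3.3333 bits/symbol


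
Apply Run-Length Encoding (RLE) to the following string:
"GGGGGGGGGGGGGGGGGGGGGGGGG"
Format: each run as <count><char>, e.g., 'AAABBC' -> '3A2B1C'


Scanning runs left to right:
  i=0: run of 'G' x 25 -> '25G'

RLE = 25G


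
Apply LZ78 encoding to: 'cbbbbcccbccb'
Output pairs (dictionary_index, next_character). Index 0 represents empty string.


LZ78 encoding steps:
Dictionary: {0: ''}
Step 1: w='' (idx 0), next='c' -> output (0, 'c'), add 'c' as idx 1
Step 2: w='' (idx 0), next='b' -> output (0, 'b'), add 'b' as idx 2
Step 3: w='b' (idx 2), next='b' -> output (2, 'b'), add 'bb' as idx 3
Step 4: w='b' (idx 2), next='c' -> output (2, 'c'), add 'bc' as idx 4
Step 5: w='c' (idx 1), next='c' -> output (1, 'c'), add 'cc' as idx 5
Step 6: w='bc' (idx 4), next='c' -> output (4, 'c'), add 'bcc' as idx 6
Step 7: w='b' (idx 2), end of input -> output (2, '')


Encoded: [(0, 'c'), (0, 'b'), (2, 'b'), (2, 'c'), (1, 'c'), (4, 'c'), (2, '')]


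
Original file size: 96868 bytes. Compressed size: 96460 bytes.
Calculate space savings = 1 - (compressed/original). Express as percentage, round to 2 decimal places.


ratio = compressed/original = 96460/96868 = 0.995788
savings = 1 - ratio = 1 - 0.995788 = 0.004212
as a percentage: 0.004212 * 100 = 0.42%

Space savings = 1 - 96460/96868 = 0.42%


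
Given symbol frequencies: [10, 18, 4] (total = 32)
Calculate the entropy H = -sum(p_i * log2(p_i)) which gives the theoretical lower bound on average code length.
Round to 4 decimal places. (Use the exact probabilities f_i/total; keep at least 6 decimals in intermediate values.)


Per-symbol terms -p_i * log2(p_i) with p_i = f_i/32:
  p = 10/32 = 0.312500: log2(p) = -1.678072, -p*log2(p) = 0.524397
  p = 18/32 = 0.562500: log2(p) = -0.830075, -p*log2(p) = 0.466917
  p = 4/32 = 0.125000: log2(p) = -3.000000, -p*log2(p) = 0.375000
H = 0.524397 + 0.466917 + 0.375000 = 1.366314

H = 1.3663 bits/symbol


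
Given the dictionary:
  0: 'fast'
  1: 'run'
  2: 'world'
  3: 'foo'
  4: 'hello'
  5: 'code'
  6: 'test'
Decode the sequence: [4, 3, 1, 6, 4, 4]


Look up each index in the dictionary:
  4 -> 'hello'
  3 -> 'foo'
  1 -> 'run'
  6 -> 'test'
  4 -> 'hello'
  4 -> 'hello'

Decoded: "hello foo run test hello hello"


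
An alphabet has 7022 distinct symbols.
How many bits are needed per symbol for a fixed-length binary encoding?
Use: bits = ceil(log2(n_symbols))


log2(7022) = 12.7777
Bracket: 2^12 = 4096 < 7022 <= 2^13 = 8192
So ceil(log2(7022)) = 13

bits = ceil(log2(7022)) = ceil(12.7777) = 13 bits


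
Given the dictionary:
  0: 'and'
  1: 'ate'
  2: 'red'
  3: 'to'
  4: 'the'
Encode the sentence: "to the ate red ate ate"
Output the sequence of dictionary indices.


Look up each word in the dictionary:
  'to' -> 3
  'the' -> 4
  'ate' -> 1
  'red' -> 2
  'ate' -> 1
  'ate' -> 1

Encoded: [3, 4, 1, 2, 1, 1]


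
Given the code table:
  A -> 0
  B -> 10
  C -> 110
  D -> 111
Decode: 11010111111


Decoding:
110 -> C
10 -> B
111 -> D
111 -> D


Result: CBDD


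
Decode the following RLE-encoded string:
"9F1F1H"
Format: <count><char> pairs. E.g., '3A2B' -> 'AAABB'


Expanding each <count><char> pair:
  9F -> 'FFFFFFFFF'
  1F -> 'F'
  1H -> 'H'

Decoded = FFFFFFFFFFH


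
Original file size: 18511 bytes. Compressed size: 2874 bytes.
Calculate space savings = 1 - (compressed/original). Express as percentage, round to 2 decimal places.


ratio = compressed/original = 2874/18511 = 0.155259
savings = 1 - ratio = 1 - 0.155259 = 0.844741
as a percentage: 0.844741 * 100 = 84.47%

Space savings = 1 - 2874/18511 = 84.47%


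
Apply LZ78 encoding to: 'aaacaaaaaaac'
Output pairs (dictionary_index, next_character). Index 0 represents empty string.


LZ78 encoding steps:
Dictionary: {0: ''}
Step 1: w='' (idx 0), next='a' -> output (0, 'a'), add 'a' as idx 1
Step 2: w='a' (idx 1), next='a' -> output (1, 'a'), add 'aa' as idx 2
Step 3: w='' (idx 0), next='c' -> output (0, 'c'), add 'c' as idx 3
Step 4: w='aa' (idx 2), next='a' -> output (2, 'a'), add 'aaa' as idx 4
Step 5: w='aaa' (idx 4), next='a' -> output (4, 'a'), add 'aaaa' as idx 5
Step 6: w='c' (idx 3), end of input -> output (3, '')


Encoded: [(0, 'a'), (1, 'a'), (0, 'c'), (2, 'a'), (4, 'a'), (3, '')]


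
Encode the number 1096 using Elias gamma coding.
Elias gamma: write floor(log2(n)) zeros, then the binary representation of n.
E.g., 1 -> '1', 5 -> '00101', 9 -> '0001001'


num_bits = floor(log2(1096)) + 1 = 11
leading_zeros = num_bits - 1 = 10
binary(1096) = 10001001000

Elias gamma(1096) = '0000000000' + '10001001000' = 000000000010001001000 (21 bits)


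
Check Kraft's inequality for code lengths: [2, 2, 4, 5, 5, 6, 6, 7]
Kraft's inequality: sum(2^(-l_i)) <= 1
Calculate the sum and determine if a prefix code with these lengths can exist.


Sum = 2^(-2) + 2^(-2) + 2^(-4) + 2^(-5) + 2^(-5) + 2^(-6) + 2^(-6) + 2^(-7)
    = 0.25 + 0.25 + 0.0625 + 0.03125 + 0.03125 + 0.015625 + 0.015625 + 0.0078125
    = 85/128 = 0.6640625
Since 0.6640625 <= 1, Kraft's inequality IS satisfied.
A prefix code with these lengths CAN exist.

Kraft sum = 0.6640625. Satisfied.


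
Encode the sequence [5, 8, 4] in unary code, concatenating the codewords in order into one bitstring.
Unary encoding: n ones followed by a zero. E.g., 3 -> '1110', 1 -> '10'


Encode each number as n ones followed by a terminating 0:
  5 -> 111110 (6 bits)
  8 -> 111111110 (9 bits)
  4 -> 11110 (5 bits)
Total length = 6 + 9 + 5 = 20 bits.

Unary([5, 8, 4]) = 11111011111111011110 (20 bits)


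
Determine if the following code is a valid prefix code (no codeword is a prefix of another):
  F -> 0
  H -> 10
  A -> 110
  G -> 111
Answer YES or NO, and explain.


Checking each pair (does one codeword prefix another?):
  F='0' vs H='10': no prefix
  F='0' vs A='110': no prefix
  F='0' vs G='111': no prefix
  H='10' vs F='0': no prefix
  H='10' vs A='110': no prefix
  H='10' vs G='111': no prefix
  A='110' vs F='0': no prefix
  A='110' vs H='10': no prefix
  A='110' vs G='111': no prefix
  G='111' vs F='0': no prefix
  G='111' vs H='10': no prefix
  G='111' vs A='110': no prefix
No violation found over all pairs.

YES -- this is a valid prefix code. No codeword is a prefix of any other codeword.


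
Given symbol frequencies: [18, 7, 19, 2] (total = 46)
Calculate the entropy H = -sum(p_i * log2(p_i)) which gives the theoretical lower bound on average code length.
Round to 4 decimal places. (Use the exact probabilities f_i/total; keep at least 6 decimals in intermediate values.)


Per-symbol terms -p_i * log2(p_i) with p_i = f_i/46:
  p = 18/46 = 0.391304: log2(p) = -1.353637, -p*log2(p) = 0.529684
  p = 7/46 = 0.152174: log2(p) = -2.716207, -p*log2(p) = 0.413336
  p = 19/46 = 0.413043: log2(p) = -1.275634, -p*log2(p) = 0.526892
  p = 2/46 = 0.043478: log2(p) = -4.523562, -p*log2(p) = 0.196677
H = 0.529684 + 0.413336 + 0.526892 + 0.196677 = 1.666589

H = 1.6666 bits/symbol


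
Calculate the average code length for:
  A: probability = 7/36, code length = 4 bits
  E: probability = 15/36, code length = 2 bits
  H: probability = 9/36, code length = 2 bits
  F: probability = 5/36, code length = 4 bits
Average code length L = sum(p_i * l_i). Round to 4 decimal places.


Weighted contributions p_i * l_i:
  A: (7/36) * 4 = 28/36
  E: (15/36) * 2 = 30/36
  H: (9/36) * 2 = 18/36
  F: (5/36) * 4 = 20/36
Sum = (28 + 30 + 18 + 20)/36 = 96/36

L = 96/36 = 2.6667 bits/symbol


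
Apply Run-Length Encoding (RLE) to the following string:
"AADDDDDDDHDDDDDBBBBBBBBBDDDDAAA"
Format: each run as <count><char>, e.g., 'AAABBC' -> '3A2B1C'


Scanning runs left to right:
  i=0: run of 'A' x 2 -> '2A'
  i=2: run of 'D' x 7 -> '7D'
  i=9: run of 'H' x 1 -> '1H'
  i=10: run of 'D' x 5 -> '5D'
  i=15: run of 'B' x 9 -> '9B'
  i=24: run of 'D' x 4 -> '4D'
  i=28: run of 'A' x 3 -> '3A'

RLE = 2A7D1H5D9B4D3A


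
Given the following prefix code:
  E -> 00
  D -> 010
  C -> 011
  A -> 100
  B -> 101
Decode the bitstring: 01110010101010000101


Decoding step by step:
Bits 011 -> C
Bits 100 -> A
Bits 101 -> B
Bits 010 -> D
Bits 100 -> A
Bits 00 -> E
Bits 101 -> B


Decoded message: CABDAEB


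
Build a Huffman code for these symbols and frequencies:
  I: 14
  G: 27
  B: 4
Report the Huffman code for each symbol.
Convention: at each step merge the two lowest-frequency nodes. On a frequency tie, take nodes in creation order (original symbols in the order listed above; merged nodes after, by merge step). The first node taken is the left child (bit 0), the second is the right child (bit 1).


Huffman tree construction:
Step 1: Merge B(4) + I(14) = 18
Step 2: Merge (B+I)(18) + G(27) = 45
Read each symbol's code off the tree from the root (left child = 0, right child = 1).

Codes:
  I: 01 (length 2)
  G: 1 (length 1)
  B: 00 (length 2)
Average code length: 63/45 = 1.4000 bits/symbol


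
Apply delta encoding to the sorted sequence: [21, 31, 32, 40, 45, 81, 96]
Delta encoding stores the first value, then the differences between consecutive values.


First value: 21
Deltas:
  31 - 21 = 10
  32 - 31 = 1
  40 - 32 = 8
  45 - 40 = 5
  81 - 45 = 36
  96 - 81 = 15


Delta encoded: [21, 10, 1, 8, 5, 36, 15]


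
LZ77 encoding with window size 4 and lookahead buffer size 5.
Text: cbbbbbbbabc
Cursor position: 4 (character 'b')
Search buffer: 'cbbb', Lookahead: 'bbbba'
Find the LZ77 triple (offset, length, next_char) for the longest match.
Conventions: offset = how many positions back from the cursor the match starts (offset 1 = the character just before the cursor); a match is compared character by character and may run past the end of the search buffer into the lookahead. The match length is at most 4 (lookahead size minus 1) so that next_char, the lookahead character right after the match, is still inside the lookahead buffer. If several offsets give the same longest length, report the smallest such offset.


Try each offset into the search buffer:
  offset=1 (pos 3, char 'b'): match length 4
  offset=2 (pos 2, char 'b'): match length 4
  offset=3 (pos 1, char 'b'): match length 4
  offset=4 (pos 0, char 'c'): match length 0
Longest match has length 4, found at offsets 1, 2, 3; take the smallest, offset 1.
next_char = character at position 4 + 4 = 8 -> 'a'

Best match: offset=1, length=4 (matching 'bbbb' starting at position 3)
LZ77 triple: (1, 4, 'a')


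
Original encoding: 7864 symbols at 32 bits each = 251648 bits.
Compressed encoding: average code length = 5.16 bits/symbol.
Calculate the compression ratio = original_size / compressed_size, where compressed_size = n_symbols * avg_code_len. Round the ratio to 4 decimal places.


original_size = n_symbols * orig_bits = 7864 * 32 = 251648 bits
compressed_size = n_symbols * avg_code_len = 7864 * 5.16 = 40578.24 bits
ratio = original_size / compressed_size = 251648 / 40578.24 = 6.2016

Compression ratio = 6.2016


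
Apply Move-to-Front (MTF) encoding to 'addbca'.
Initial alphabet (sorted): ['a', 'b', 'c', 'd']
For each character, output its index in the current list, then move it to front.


MTF encoding:
'a': index 0 in ['a', 'b', 'c', 'd'] -> ['a', 'b', 'c', 'd']
'd': index 3 in ['a', 'b', 'c', 'd'] -> ['d', 'a', 'b', 'c']
'd': index 0 in ['d', 'a', 'b', 'c'] -> ['d', 'a', 'b', 'c']
'b': index 2 in ['d', 'a', 'b', 'c'] -> ['b', 'd', 'a', 'c']
'c': index 3 in ['b', 'd', 'a', 'c'] -> ['c', 'b', 'd', 'a']
'a': index 3 in ['c', 'b', 'd', 'a'] -> ['a', 'c', 'b', 'd']


Output: [0, 3, 0, 2, 3, 3]


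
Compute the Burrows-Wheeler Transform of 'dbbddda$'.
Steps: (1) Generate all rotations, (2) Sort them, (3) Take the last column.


Rotations (sorted):
  0: $dbbddda -> last char: a
  1: a$dbbddd -> last char: d
  2: bbddda$d -> last char: d
  3: bddda$db -> last char: b
  4: da$dbbdd -> last char: d
  5: dbbddda$ -> last char: $
  6: dda$dbbd -> last char: d
  7: ddda$dbb -> last char: b


BWT = addbd$db


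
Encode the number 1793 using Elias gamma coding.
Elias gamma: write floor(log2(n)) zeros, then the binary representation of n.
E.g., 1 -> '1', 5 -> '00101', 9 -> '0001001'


num_bits = floor(log2(1793)) + 1 = 11
leading_zeros = num_bits - 1 = 10
binary(1793) = 11100000001

Elias gamma(1793) = '0000000000' + '11100000001' = 000000000011100000001 (21 bits)


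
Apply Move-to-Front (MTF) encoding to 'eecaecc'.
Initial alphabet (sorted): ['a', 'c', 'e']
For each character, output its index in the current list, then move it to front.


MTF encoding:
'e': index 2 in ['a', 'c', 'e'] -> ['e', 'a', 'c']
'e': index 0 in ['e', 'a', 'c'] -> ['e', 'a', 'c']
'c': index 2 in ['e', 'a', 'c'] -> ['c', 'e', 'a']
'a': index 2 in ['c', 'e', 'a'] -> ['a', 'c', 'e']
'e': index 2 in ['a', 'c', 'e'] -> ['e', 'a', 'c']
'c': index 2 in ['e', 'a', 'c'] -> ['c', 'e', 'a']
'c': index 0 in ['c', 'e', 'a'] -> ['c', 'e', 'a']


Output: [2, 0, 2, 2, 2, 2, 0]


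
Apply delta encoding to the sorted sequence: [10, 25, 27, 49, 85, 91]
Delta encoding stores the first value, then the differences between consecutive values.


First value: 10
Deltas:
  25 - 10 = 15
  27 - 25 = 2
  49 - 27 = 22
  85 - 49 = 36
  91 - 85 = 6


Delta encoded: [10, 15, 2, 22, 36, 6]


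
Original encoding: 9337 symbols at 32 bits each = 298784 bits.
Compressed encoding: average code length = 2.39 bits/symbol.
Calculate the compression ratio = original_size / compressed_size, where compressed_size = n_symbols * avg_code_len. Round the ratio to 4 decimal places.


original_size = n_symbols * orig_bits = 9337 * 32 = 298784 bits
compressed_size = n_symbols * avg_code_len = 9337 * 2.39 = 22315.43 bits
ratio = original_size / compressed_size = 298784 / 22315.43 = 13.3891

Compression ratio = 13.3891


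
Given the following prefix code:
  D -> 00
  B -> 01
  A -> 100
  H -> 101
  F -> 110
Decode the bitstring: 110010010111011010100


Decoding step by step:
Bits 110 -> F
Bits 01 -> B
Bits 00 -> D
Bits 101 -> H
Bits 110 -> F
Bits 110 -> F
Bits 101 -> H
Bits 00 -> D


Decoded message: FBDHFFHD


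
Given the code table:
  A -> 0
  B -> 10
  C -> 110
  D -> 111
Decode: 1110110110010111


Decoding:
111 -> D
0 -> A
110 -> C
110 -> C
0 -> A
10 -> B
111 -> D


Result: DACCABD


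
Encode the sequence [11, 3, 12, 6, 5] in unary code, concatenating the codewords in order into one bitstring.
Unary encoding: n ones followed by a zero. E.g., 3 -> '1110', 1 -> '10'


Encode each number as n ones followed by a terminating 0:
  11 -> 111111111110 (12 bits)
  3 -> 1110 (4 bits)
  12 -> 1111111111110 (13 bits)
  6 -> 1111110 (7 bits)
  5 -> 111110 (6 bits)
Total length = 12 + 4 + 13 + 7 + 6 = 42 bits.

Unary([11, 3, 12, 6, 5]) = 111111111110111011111111111101111110111110 (42 bits)


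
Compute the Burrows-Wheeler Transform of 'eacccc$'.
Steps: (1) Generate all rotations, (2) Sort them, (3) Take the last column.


Rotations (sorted):
  0: $eacccc -> last char: c
  1: acccc$e -> last char: e
  2: c$eaccc -> last char: c
  3: cc$eacc -> last char: c
  4: ccc$eac -> last char: c
  5: cccc$ea -> last char: a
  6: eacccc$ -> last char: $


BWT = ceccca$


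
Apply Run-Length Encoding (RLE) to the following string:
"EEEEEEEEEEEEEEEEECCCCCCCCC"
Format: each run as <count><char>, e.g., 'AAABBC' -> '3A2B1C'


Scanning runs left to right:
  i=0: run of 'E' x 17 -> '17E'
  i=17: run of 'C' x 9 -> '9C'

RLE = 17E9C


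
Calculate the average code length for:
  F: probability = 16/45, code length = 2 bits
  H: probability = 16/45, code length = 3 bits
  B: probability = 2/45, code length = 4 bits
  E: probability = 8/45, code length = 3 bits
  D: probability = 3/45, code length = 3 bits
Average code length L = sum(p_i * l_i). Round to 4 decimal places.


Weighted contributions p_i * l_i:
  F: (16/45) * 2 = 32/45
  H: (16/45) * 3 = 48/45
  B: (2/45) * 4 = 8/45
  E: (8/45) * 3 = 24/45
  D: (3/45) * 3 = 9/45
Sum = (32 + 48 + 8 + 24 + 9)/45 = 121/45

L = 121/45 = 2.6889 bits/symbol


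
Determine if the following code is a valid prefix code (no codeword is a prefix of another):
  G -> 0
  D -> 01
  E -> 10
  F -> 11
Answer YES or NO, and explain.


Checking each pair (does one codeword prefix another?):
  G='0' vs D='01': prefix -- VIOLATION

NO -- this is NOT a valid prefix code. G (0) is a prefix of D (01).


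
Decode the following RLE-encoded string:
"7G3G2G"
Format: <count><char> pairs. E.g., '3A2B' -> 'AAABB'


Expanding each <count><char> pair:
  7G -> 'GGGGGGG'
  3G -> 'GGG'
  2G -> 'GG'

Decoded = GGGGGGGGGGGG


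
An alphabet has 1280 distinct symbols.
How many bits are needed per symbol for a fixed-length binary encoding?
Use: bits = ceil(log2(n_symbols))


log2(1280) = 10.3219
Bracket: 2^10 = 1024 < 1280 <= 2^11 = 2048
So ceil(log2(1280)) = 11

bits = ceil(log2(1280)) = ceil(10.3219) = 11 bits


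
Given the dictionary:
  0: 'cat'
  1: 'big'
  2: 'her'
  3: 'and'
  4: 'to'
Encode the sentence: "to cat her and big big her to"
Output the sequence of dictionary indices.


Look up each word in the dictionary:
  'to' -> 4
  'cat' -> 0
  'her' -> 2
  'and' -> 3
  'big' -> 1
  'big' -> 1
  'her' -> 2
  'to' -> 4

Encoded: [4, 0, 2, 3, 1, 1, 2, 4]


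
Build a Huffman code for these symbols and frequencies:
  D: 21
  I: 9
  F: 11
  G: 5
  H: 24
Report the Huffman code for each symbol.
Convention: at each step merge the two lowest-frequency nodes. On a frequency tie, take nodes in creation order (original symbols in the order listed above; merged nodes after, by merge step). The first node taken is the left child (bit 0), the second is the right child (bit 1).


Huffman tree construction:
Step 1: Merge G(5) + I(9) = 14
Step 2: Merge F(11) + (G+I)(14) = 25
Step 3: Merge D(21) + H(24) = 45
Step 4: Merge (F+(G+I))(25) + (D+H)(45) = 70
Read each symbol's code off the tree from the root (left child = 0, right child = 1).

Codes:
  D: 10 (length 2)
  I: 011 (length 3)
  F: 00 (length 2)
  G: 010 (length 3)
  H: 11 (length 2)
Average code length: 154/70 = 2.2000 bits/symbol


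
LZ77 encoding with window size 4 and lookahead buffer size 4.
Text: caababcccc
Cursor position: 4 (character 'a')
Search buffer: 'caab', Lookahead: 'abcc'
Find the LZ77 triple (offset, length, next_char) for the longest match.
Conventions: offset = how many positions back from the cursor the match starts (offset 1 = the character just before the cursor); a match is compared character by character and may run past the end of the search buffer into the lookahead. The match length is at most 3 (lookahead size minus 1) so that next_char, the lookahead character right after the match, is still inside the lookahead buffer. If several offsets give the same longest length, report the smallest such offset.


Try each offset into the search buffer:
  offset=1 (pos 3, char 'b'): match length 0
  offset=2 (pos 2, char 'a'): match length 2
  offset=3 (pos 1, char 'a'): match length 1
  offset=4 (pos 0, char 'c'): match length 0
Longest match has length 2 at offset 2.
next_char = character at position 4 + 2 = 6 -> 'c'

Best match: offset=2, length=2 (matching 'ab' starting at position 2)
LZ77 triple: (2, 2, 'c')


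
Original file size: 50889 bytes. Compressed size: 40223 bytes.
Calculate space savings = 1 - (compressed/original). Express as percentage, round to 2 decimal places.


ratio = compressed/original = 40223/50889 = 0.790407
savings = 1 - ratio = 1 - 0.790407 = 0.209593
as a percentage: 0.209593 * 100 = 20.96%

Space savings = 1 - 40223/50889 = 20.96%


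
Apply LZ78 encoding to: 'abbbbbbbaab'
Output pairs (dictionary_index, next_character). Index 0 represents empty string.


LZ78 encoding steps:
Dictionary: {0: ''}
Step 1: w='' (idx 0), next='a' -> output (0, 'a'), add 'a' as idx 1
Step 2: w='' (idx 0), next='b' -> output (0, 'b'), add 'b' as idx 2
Step 3: w='b' (idx 2), next='b' -> output (2, 'b'), add 'bb' as idx 3
Step 4: w='bb' (idx 3), next='b' -> output (3, 'b'), add 'bbb' as idx 4
Step 5: w='b' (idx 2), next='a' -> output (2, 'a'), add 'ba' as idx 5
Step 6: w='a' (idx 1), next='b' -> output (1, 'b'), add 'ab' as idx 6


Encoded: [(0, 'a'), (0, 'b'), (2, 'b'), (3, 'b'), (2, 'a'), (1, 'b')]


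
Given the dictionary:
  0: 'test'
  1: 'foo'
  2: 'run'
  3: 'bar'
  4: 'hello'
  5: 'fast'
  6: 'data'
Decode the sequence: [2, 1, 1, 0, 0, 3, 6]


Look up each index in the dictionary:
  2 -> 'run'
  1 -> 'foo'
  1 -> 'foo'
  0 -> 'test'
  0 -> 'test'
  3 -> 'bar'
  6 -> 'data'

Decoded: "run foo foo test test bar data"


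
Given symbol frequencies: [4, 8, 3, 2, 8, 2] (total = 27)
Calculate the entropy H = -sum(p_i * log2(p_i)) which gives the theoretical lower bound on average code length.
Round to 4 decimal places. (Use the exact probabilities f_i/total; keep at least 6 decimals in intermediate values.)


Per-symbol terms -p_i * log2(p_i) with p_i = f_i/27:
  p = 4/27 = 0.148148: log2(p) = -2.754888, -p*log2(p) = 0.408131
  p = 8/27 = 0.296296: log2(p) = -1.754888, -p*log2(p) = 0.519967
  p = 3/27 = 0.111111: log2(p) = -3.169925, -p*log2(p) = 0.352214
  p = 2/27 = 0.074074: log2(p) = -3.754888, -p*log2(p) = 0.278140
  p = 8/27 = 0.296296: log2(p) = -1.754888, -p*log2(p) = 0.519967
  p = 2/27 = 0.074074: log2(p) = -3.754888, -p*log2(p) = 0.278140
H = 0.408131 + 0.519967 + 0.352214 + 0.278140 + 0.519967 + 0.278140 = 2.356559

H = 2.3566 bits/symbol


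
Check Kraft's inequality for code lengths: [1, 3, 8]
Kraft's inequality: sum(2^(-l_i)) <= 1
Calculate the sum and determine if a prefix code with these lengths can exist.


Sum = 2^(-1) + 2^(-3) + 2^(-8)
    = 0.5 + 0.125 + 0.00390625
    = 161/256 = 0.62890625
Since 0.62890625 <= 1, Kraft's inequality IS satisfied.
A prefix code with these lengths CAN exist.

Kraft sum = 0.62890625. Satisfied.


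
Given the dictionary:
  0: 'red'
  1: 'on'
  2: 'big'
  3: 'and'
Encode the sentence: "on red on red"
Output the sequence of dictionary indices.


Look up each word in the dictionary:
  'on' -> 1
  'red' -> 0
  'on' -> 1
  'red' -> 0

Encoded: [1, 0, 1, 0]


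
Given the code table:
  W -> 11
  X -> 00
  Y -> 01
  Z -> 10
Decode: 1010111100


Decoding:
10 -> Z
10 -> Z
11 -> W
11 -> W
00 -> X


Result: ZZWWX


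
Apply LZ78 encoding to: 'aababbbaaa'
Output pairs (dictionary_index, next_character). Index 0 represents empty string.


LZ78 encoding steps:
Dictionary: {0: ''}
Step 1: w='' (idx 0), next='a' -> output (0, 'a'), add 'a' as idx 1
Step 2: w='a' (idx 1), next='b' -> output (1, 'b'), add 'ab' as idx 2
Step 3: w='ab' (idx 2), next='b' -> output (2, 'b'), add 'abb' as idx 3
Step 4: w='' (idx 0), next='b' -> output (0, 'b'), add 'b' as idx 4
Step 5: w='a' (idx 1), next='a' -> output (1, 'a'), add 'aa' as idx 5
Step 6: w='a' (idx 1), end of input -> output (1, '')


Encoded: [(0, 'a'), (1, 'b'), (2, 'b'), (0, 'b'), (1, 'a'), (1, '')]


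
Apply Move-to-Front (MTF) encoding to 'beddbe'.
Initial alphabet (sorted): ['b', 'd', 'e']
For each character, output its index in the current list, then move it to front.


MTF encoding:
'b': index 0 in ['b', 'd', 'e'] -> ['b', 'd', 'e']
'e': index 2 in ['b', 'd', 'e'] -> ['e', 'b', 'd']
'd': index 2 in ['e', 'b', 'd'] -> ['d', 'e', 'b']
'd': index 0 in ['d', 'e', 'b'] -> ['d', 'e', 'b']
'b': index 2 in ['d', 'e', 'b'] -> ['b', 'd', 'e']
'e': index 2 in ['b', 'd', 'e'] -> ['e', 'b', 'd']


Output: [0, 2, 2, 0, 2, 2]
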